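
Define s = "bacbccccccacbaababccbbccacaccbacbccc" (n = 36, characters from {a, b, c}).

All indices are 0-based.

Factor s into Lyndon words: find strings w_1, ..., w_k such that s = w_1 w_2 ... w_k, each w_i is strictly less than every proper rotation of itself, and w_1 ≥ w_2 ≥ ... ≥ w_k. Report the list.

["b", "acbcccccc", "acb", "aababccbbccacaccbacbccc"]

emit factor 1: 'b' (i=0, period=1)
emit factor 2: 'acbcccccc' (i=1, period=9)
emit factor 3: 'acb' (i=10, period=3)
emit factor 4: 'aababccbbccacaccbacbccc' (i=13, period=23)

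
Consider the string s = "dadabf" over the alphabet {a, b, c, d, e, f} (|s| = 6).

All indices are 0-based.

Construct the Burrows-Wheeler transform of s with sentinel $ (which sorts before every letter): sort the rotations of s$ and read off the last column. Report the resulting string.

rank  rotation last
    0  $dadabf  f
    1  abf$dad  d
    2  adabf$d  d
    3  bf$dada  a
    4  dabf$da  a
    5  dadabf$  $
    6  f$dadab  b

fddaa$b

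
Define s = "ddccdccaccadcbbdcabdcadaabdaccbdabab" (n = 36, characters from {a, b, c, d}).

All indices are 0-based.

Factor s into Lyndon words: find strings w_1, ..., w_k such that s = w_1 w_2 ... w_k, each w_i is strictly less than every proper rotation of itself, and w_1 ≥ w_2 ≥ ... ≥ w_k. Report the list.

emit factor 1: 'd' (i=0, period=1)
emit factor 2: 'd' (i=1, period=1)
emit factor 3: 'ccd' (i=2, period=3)
emit factor 4: 'c' (i=5, period=1)
emit factor 5: 'c' (i=6, period=1)
emit factor 6: 'accadcbbdc' (i=7, period=10)
emit factor 7: 'abdcad' (i=17, period=6)
emit factor 8: 'aabdaccbdabab' (i=23, period=13)

["d", "d", "ccd", "c", "c", "accadcbbdc", "abdcad", "aabdaccbdabab"]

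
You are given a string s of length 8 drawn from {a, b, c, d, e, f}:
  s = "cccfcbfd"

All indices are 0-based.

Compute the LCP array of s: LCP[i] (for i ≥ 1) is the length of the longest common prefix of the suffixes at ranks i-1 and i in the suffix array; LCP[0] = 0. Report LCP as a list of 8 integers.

sorted suffixes:
  #0 SA[0]=5  'bfd'
  #1 SA[1]=4  'cbfd'
  #2 SA[2]=0  'cccfcbfd'
  #3 SA[3]=1  'ccfcbfd'
  #4 SA[4]=2  'cfcbfd'
  #5 SA[5]=7  'd'
  #6 SA[6]=3  'fcbfd'
  #7 SA[7]=6  'fd'

SA = [5, 4, 0, 1, 2, 7, 3, 6]
[i] adj suffixes → lcp
  [1] 5/4 → 0 ('')
  [2] 4/0 → 1 ('c')
  [3] 0/1 → 2 ('cc')
  [4] 1/2 → 1 ('c')
  [5] 2/7 → 0 ('')
  [6] 7/3 → 0 ('')
  [7] 3/6 → 1 ('f')

[0, 0, 1, 2, 1, 0, 0, 1]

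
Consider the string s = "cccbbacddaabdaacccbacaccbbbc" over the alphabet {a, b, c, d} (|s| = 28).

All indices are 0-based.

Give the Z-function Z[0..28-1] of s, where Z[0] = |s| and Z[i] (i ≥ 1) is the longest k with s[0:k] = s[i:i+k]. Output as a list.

Z[0]=28
i=1: i≥r, start 0; Z[1]=2 extend→box=[1,3)
i=2: min(r-i=1, Z[1]=2)=1; Z[2]=1
i=3: i≥r, start 0; Z[3]=0
i=4: i≥r, start 0; Z[4]=0
i=5: i≥r, start 0; Z[5]=0
i=6: i≥r, start 0; Z[6]=1 extend→box=[6,7)
i=7: i≥r, start 0; Z[7]=0
i=8: i≥r, start 0; Z[8]=0
i=9: i≥r, start 0; Z[9]=0
i=10: i≥r, start 0; Z[10]=0
i=11: i≥r, start 0; Z[11]=0
i=12: i≥r, start 0; Z[12]=0
i=13: i≥r, start 0; Z[13]=0
i=14: i≥r, start 0; Z[14]=0
i=15: i≥r, start 0; Z[15]=4 extend→box=[15,19)
i=16: min(r-i=3, Z[1]=2)=2; Z[16]=2
i=17: min(r-i=2, Z[2]=1)=1; Z[17]=1
i=18: min(r-i=1, Z[3]=0)=0; Z[18]=0
i=19: i≥r, start 0; Z[19]=0
i=20: i≥r, start 0; Z[20]=1 extend→box=[20,21)
i=21: i≥r, start 0; Z[21]=0
i=22: i≥r, start 0; Z[22]=2 extend→box=[22,24)
i=23: min(r-i=1, Z[1]=2)=1; Z[23]=1
i=24: i≥r, start 0; Z[24]=0
i=25: i≥r, start 0; Z[25]=0
i=26: i≥r, start 0; Z[26]=0
i=27: i≥r, start 0; Z[27]=1 extend→box=[27,28)

[28, 2, 1, 0, 0, 0, 1, 0, 0, 0, 0, 0, 0, 0, 0, 4, 2, 1, 0, 0, 1, 0, 2, 1, 0, 0, 0, 1]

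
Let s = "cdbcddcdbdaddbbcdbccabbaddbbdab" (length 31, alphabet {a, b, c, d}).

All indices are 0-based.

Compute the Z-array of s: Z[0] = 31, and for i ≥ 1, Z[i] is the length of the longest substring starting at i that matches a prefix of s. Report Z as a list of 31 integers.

Z[0]=31
i=1: outside box; Z[1]=0
i=2: outside box; Z[2]=0
i=3: outside box; Z[3]=2 extend→box=[3,5)
i=4: min(r-i=1, Z[1]=0)=0; Z[4]=0
i=5: outside box; Z[5]=0
i=6: outside box; Z[6]=3 extend→box=[6,9)
i=7: min(r-i=2, Z[1]=0)=0; Z[7]=0
i=8: min(r-i=1, Z[2]=0)=0; Z[8]=0
i=9: outside box; Z[9]=0
i=10: outside box; Z[10]=0
i=11: outside box; Z[11]=0
i=12: outside box; Z[12]=0
i=13: outside box; Z[13]=0
i=14: outside box; Z[14]=0
i=15: outside box; Z[15]=4 extend→box=[15,19)
i=16: min(r-i=3, Z[1]=0)=0; Z[16]=0
i=17: min(r-i=2, Z[2]=0)=0; Z[17]=0
i=18: min(r-i=1, Z[3]=2)=1; Z[18]=1
i=19: outside box; Z[19]=1 extend→box=[19,20)
i=20: outside box; Z[20]=0
i=21: outside box; Z[21]=0
i=22: outside box; Z[22]=0
i=23: outside box; Z[23]=0
i=24: outside box; Z[24]=0
i=25: outside box; Z[25]=0
i=26: outside box; Z[26]=0
i=27: outside box; Z[27]=0
i=28: outside box; Z[28]=0
i=29: outside box; Z[29]=0
i=30: outside box; Z[30]=0

[31, 0, 0, 2, 0, 0, 3, 0, 0, 0, 0, 0, 0, 0, 0, 4, 0, 0, 1, 1, 0, 0, 0, 0, 0, 0, 0, 0, 0, 0, 0]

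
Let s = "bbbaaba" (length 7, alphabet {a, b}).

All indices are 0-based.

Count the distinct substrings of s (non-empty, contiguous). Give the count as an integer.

rank | idx | suffix
   0 |   6 | a
   1 |   3 | aaba
   2 |   4 | aba
   3 |   5 | ba
   4 |   2 | baaba
   5 |   1 | bbaaba
   6 |   0 | bbbaaba

SA = [6, 3, 4, 5, 2, 1, 0]
i: (SA[i-1],SA[i]) lcp shared
  1: (6,3) 1 'a'
  2: (3,4) 1 'a'
  3: (4,5) 0 ''
  4: (5,2) 2 'ba'
  5: (2,1) 1 'b'
  6: (1,0) 2 'bb'

n(n+1)/2 = 7·8/2 = 28
Σ LCP = 0 + 1 + 1 + 0 + 2 + 1 + 2 = 7
distinct = 28 − 7 = 21

21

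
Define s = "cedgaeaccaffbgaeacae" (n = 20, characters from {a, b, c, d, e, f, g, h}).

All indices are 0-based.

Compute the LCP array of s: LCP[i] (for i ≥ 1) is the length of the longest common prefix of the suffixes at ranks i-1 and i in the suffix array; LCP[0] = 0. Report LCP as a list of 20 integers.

[0, 2, 1, 2, 4, 1, 0, 0, 2, 1, 1, 0, 0, 1, 3, 1, 0, 1, 0, 5]

sorted suffixes:
  #0 SA[0]=16  'acae'
  #1 SA[1]=6  'accaffbgaeacae'
  #2 SA[2]=18  'ae'
  #3 SA[3]=14  'aeacae'
  #4 SA[4]=4  'aeaccaffbgaeacae'
  #5 SA[5]=9  'affbgaeacae'
  #6 SA[6]=12  'bgaeacae'
  #7 SA[7]=17  'cae'
  #8 SA[8]=8  'caffbgaeacae'
  #9 SA[9]=7  'ccaffbgaeacae'
  #10 SA[10]=0  'cedgaeaccaffbgaeacae'
  #11 SA[11]=2  'dgaeaccaffbgaeacae'
  #12 SA[12]=19  'e'
  #13 SA[13]=15  'eacae'
  #14 SA[14]=5  'eaccaffbgaeacae'
  #15 SA[15]=1  'edgaeaccaffbgaeacae'
  #16 SA[16]=11  'fbgaeacae'
  #17 SA[17]=10  'ffbgaeacae'
  #18 SA[18]=13  'gaeacae'
  #19 SA[19]=3  'gaeaccaffbgaeacae'

SA = [16, 6, 18, 14, 4, 9, 12, 17, 8, 7, 0, 2, 19, 15, 5, 1, 11, 10, 13, 3]
[i] adj suffixes → lcp
  [1] 16/6 → 2 ('ac')
  [2] 6/18 → 1 ('a')
  [3] 18/14 → 2 ('ae')
  [4] 14/4 → 4 ('aeac')
  [5] 4/9 → 1 ('a')
  [6] 9/12 → 0 ('')
  [7] 12/17 → 0 ('')
  [8] 17/8 → 2 ('ca')
  [9] 8/7 → 1 ('c')
  [10] 7/0 → 1 ('c')
  [11] 0/2 → 0 ('')
  [12] 2/19 → 0 ('')
  [13] 19/15 → 1 ('e')
  [14] 15/5 → 3 ('eac')
  [15] 5/1 → 1 ('e')
  [16] 1/11 → 0 ('')
  [17] 11/10 → 1 ('f')
  [18] 10/13 → 0 ('')
  [19] 13/3 → 5 ('gaeac')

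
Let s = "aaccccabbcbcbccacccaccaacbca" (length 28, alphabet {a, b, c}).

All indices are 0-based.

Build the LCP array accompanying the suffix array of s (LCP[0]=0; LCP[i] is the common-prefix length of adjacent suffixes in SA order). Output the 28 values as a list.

sorted suffixes:
  #0 SA[0]=27  'a'
  #1 SA[1]=22  'aacbca'
  #2 SA[2]=0  'aaccccabbcbcbccacccaccaacbca'
  #3 SA[3]=6  'abbcbcbccacccaccaacbca'
  #4 SA[4]=23  'acbca'
  #5 SA[5]=19  'accaacbca'
  #6 SA[6]=15  'acccaccaacbca'
  #7 SA[7]=1  'accccabbcbcbccacccaccaacbca'
  #8 SA[8]=7  'bbcbcbccacccaccaacbca'
  #9 SA[9]=25  'bca'
  #10 SA[10]=8  'bcbcbccacccaccaacbca'
  #11 SA[11]=10  'bcbccacccaccaacbca'
  #12 SA[12]=12  'bccacccaccaacbca'
  #13 SA[13]=26  'ca'
  #14 SA[14]=21  'caacbca'
  #15 SA[15]=5  'cabbcbcbccacccaccaacbca'
  #16 SA[16]=18  'caccaacbca'
  #17 SA[17]=14  'cacccaccaacbca'
  #18 SA[18]=24  'cbca'
  #19 SA[19]=9  'cbcbccacccaccaacbca'
  #20 SA[20]=11  'cbccacccaccaacbca'
  #21 SA[21]=20  'ccaacbca'
  #22 SA[22]=4  'ccabbcbcbccacccaccaacbca'
  #23 SA[23]=17  'ccaccaacbca'
  #24 SA[24]=13  'ccacccaccaacbca'
  #25 SA[25]=3  'cccabbcbcbccacccaccaacbca'
  #26 SA[26]=16  'cccaccaacbca'
  #27 SA[27]=2  'ccccabbcbcbccacccaccaacbca'

SA = [27, 22, 0, 6, 23, 19, 15, 1, 7, 25, 8, 10, 12, 26, 21, 5, 18, 14, 24, 9, 11, 20, 4, 17, 13, 3, 16, 2]
rank  pair      lcp
   1  s[27:],s[22:]  1  'a'
   2  s[22:],s[0:]  3  'aac'
   3  s[0:],s[6:]  1  'a'
   4  s[6:],s[23:]  1  'a'
   5  s[23:],s[19:]  2  'ac'
   6  s[19:],s[15:]  3  'acc'
   7  s[15:],s[1:]  4  'accc'
   8  s[1:],s[7:]  0  ''
   9  s[7:],s[25:]  1  'b'
  10  s[25:],s[8:]  2  'bc'
  11  s[8:],s[10:]  4  'bcbc'
  12  s[10:],s[12:]  2  'bc'
  13  s[12:],s[26:]  0  ''
  14  s[26:],s[21:]  2  'ca'
  15  s[21:],s[5:]  2  'ca'
  16  s[5:],s[18:]  2  'ca'
  17  s[18:],s[14:]  4  'cacc'
  18  s[14:],s[24:]  1  'c'
  19  s[24:],s[9:]  3  'cbc'
  20  s[9:],s[11:]  3  'cbc'
  21  s[11:],s[20:]  1  'c'
  22  s[20:],s[4:]  3  'cca'
  23  s[4:],s[17:]  3  'cca'
  24  s[17:],s[13:]  5  'ccacc'
  25  s[13:],s[3:]  2  'cc'
  26  s[3:],s[16:]  4  'ccca'
  27  s[16:],s[2:]  3  'ccc'

[0, 1, 3, 1, 1, 2, 3, 4, 0, 1, 2, 4, 2, 0, 2, 2, 2, 4, 1, 3, 3, 1, 3, 3, 5, 2, 4, 3]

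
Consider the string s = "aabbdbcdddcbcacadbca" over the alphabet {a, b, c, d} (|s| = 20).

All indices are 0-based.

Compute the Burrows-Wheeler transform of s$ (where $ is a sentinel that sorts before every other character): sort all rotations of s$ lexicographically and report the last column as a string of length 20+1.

ac$accadcdbbbadbabddc

rank  rotation               last
    0  $aabbdbcdddcbcacadbca  a
    1  a$aabbdbcdddcbcacadbc  c
    2  aabbdbcdddcbcacadbca$  $
    3  abbdbcdddcbcacadbca$a  a
    4  acadbca$aabbdbcdddcbc  c
    5  adbca$aabbdbcdddcbcac  c
    6  bbdbcdddcbcacadbca$aa  a
    7  bca$aabbdbcdddcbcacad  d
    8  bcacadbca$aabbdbcdddc  c
    9  bcdddcbcacadbca$aabbd  d
   10  bdbcdddcbcacadbca$aab  b
   11  ca$aabbdbcdddcbcacadb  b
   12  cacadbca$aabbdbcdddcb  b
   13  cadbca$aabbdbcdddcbca  a
   14  cbcacadbca$aabbdbcddd  d
   15  cdddcbcacadbca$aabbdb  b
   16  dbca$aabbdbcdddcbcaca  a
   17  dbcdddcbcacadbca$aabb  b
   18  dcbcacadbca$aabbdbcdd  d
   19  ddcbcacadbca$aabbdbcd  d
   20  dddcbcacadbca$aabbdbc  c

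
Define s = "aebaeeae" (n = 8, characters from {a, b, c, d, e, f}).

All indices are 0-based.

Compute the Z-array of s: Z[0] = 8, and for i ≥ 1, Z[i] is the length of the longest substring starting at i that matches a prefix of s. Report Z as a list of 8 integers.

Z[0]=8
i=1: outside box; Z[1]=0
i=2: outside box; Z[2]=0
i=3: outside box; Z[3]=2 scan→box=[3,5)
i=4: min(r-i=1, Z[1]=0)=0; Z[4]=0
i=5: outside box; Z[5]=0
i=6: outside box; Z[6]=2 scan→box=[6,8)
i=7: min(r-i=1, Z[1]=0)=0; Z[7]=0

[8, 0, 0, 2, 0, 0, 2, 0]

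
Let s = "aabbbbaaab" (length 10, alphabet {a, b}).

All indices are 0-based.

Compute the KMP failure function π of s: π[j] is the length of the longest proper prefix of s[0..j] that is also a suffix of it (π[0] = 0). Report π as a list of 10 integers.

π[0] = 0
j=1 s[j]='a': π[1]=1 (border 'a')
j=2 s[j]='b': k: 1→0; π[2]=0 (border '')
j=3 s[j]='b': π[3]=0 (border '')
j=4 s[j]='b': π[4]=0 (border '')
j=5 s[j]='b': π[5]=0 (border '')
j=6 s[j]='a': π[6]=1 (border 'a')
j=7 s[j]='a': π[7]=2 (border 'aa')
j=8 s[j]='a': k: 2→1; π[8]=2 (border 'aa')
j=9 s[j]='b': π[9]=3 (border 'aab')

[0, 1, 0, 0, 0, 0, 1, 2, 2, 3]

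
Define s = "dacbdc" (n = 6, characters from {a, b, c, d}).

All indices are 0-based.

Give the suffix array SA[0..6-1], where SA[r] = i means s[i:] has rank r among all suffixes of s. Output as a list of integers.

[1, 3, 5, 2, 0, 4]

rank | idx | suffix
   0 |   1 | acbdc
   1 |   3 | bdc
   2 |   5 | c
   3 |   2 | cbdc
   4 |   0 | dacbdc
   5 |   4 | dc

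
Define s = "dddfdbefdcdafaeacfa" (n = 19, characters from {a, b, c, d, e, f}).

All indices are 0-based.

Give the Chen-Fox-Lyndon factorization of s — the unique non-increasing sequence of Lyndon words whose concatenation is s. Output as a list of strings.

["dddf", "d", "befdcd", "af", "ae", "acf", "a"]

emit factor 1: 'dddf' (i=0, period=4)
emit factor 2: 'd' (i=4, period=1)
emit factor 3: 'befdcd' (i=5, period=6)
emit factor 4: 'af' (i=11, period=2)
emit factor 5: 'ae' (i=13, period=2)
emit factor 6: 'acf' (i=15, period=3)
emit factor 7: 'a' (i=18, period=1)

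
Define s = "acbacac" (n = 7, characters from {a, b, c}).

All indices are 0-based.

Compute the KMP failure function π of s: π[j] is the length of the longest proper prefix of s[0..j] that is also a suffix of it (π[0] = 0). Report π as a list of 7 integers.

[0, 0, 0, 1, 2, 1, 2]

π[0] = 0
j=1 s[j]='c': π[1]=0 (border '')
j=2 s[j]='b': π[2]=0 (border '')
j=3 s[j]='a': π[3]=1 (border 'a')
j=4 s[j]='c': π[4]=2 (border 'ac')
j=5 s[j]='a': k: 2→0; π[5]=1 (border 'a')
j=6 s[j]='c': π[6]=2 (border 'ac')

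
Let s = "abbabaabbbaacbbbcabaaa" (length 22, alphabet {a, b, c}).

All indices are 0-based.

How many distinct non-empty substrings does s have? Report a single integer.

214

sorted suffixes:
  #0 SA[0]=21  'a'
  #1 SA[1]=20  'aa'
  #2 SA[2]=19  'aaa'
  #3 SA[3]=5  'aabbbaacbbbcabaaa'
  #4 SA[4]=10  'aacbbbcabaaa'
  #5 SA[5]=17  'abaaa'
  #6 SA[6]=3  'abaabbbaacbbbcabaaa'
  #7 SA[7]=0  'abbabaabbbaacbbbcabaaa'
  #8 SA[8]=6  'abbbaacbbbcabaaa'
  #9 SA[9]=11  'acbbbcabaaa'
  #10 SA[10]=18  'baaa'
  #11 SA[11]=4  'baabbbaacbbbcabaaa'
  #12 SA[12]=9  'baacbbbcabaaa'
  #13 SA[13]=2  'babaabbbaacbbbcabaaa'
  #14 SA[14]=8  'bbaacbbbcabaaa'
  #15 SA[15]=1  'bbabaabbbaacbbbcabaaa'
  #16 SA[16]=7  'bbbaacbbbcabaaa'
  #17 SA[17]=13  'bbbcabaaa'
  #18 SA[18]=14  'bbcabaaa'
  #19 SA[19]=15  'bcabaaa'
  #20 SA[20]=16  'cabaaa'
  #21 SA[21]=12  'cbbbcabaaa'

SA = [21, 20, 19, 5, 10, 17, 3, 0, 6, 11, 18, 4, 9, 2, 8, 1, 7, 13, 14, 15, 16, 12]
i: (SA[i-1],SA[i]) lcp shared
  1: (21,20) 1 'a'
  2: (20,19) 2 'aa'
  3: (19,5) 2 'aa'
  4: (5,10) 2 'aa'
  5: (10,17) 1 'a'
  6: (17,3) 4 'abaa'
  7: (3,0) 2 'ab'
  8: (0,6) 3 'abb'
  9: (6,11) 1 'a'
  10: (11,18) 0 ''
  11: (18,4) 3 'baa'
  12: (4,9) 3 'baa'
  13: (9,2) 2 'ba'
  14: (2,8) 1 'b'
  15: (8,1) 3 'bba'
  16: (1,7) 2 'bb'
  17: (7,13) 3 'bbb'
  18: (13,14) 2 'bb'
  19: (14,15) 1 'b'
  20: (15,16) 0 ''
  21: (16,12) 1 'c'

n(n+1)/2 = 22·23/2 = 253
Σ LCP = 0 + 1 + 2 + 2 + 2 + 1 + 4 + 2 + 3 + 1 + 0 + 3 + 3 + 2 + 1 + 3 + 2 + 3 + 2 + 1 + 0 + 1 = 39
distinct = 253 − 39 = 214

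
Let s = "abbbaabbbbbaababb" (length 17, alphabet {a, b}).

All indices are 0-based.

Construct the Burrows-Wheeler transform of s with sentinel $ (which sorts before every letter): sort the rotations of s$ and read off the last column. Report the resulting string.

bbbab$abbbaabbbaba

rank  rotation            last
    0  $abbbaabbbbbaababb  b
    1  aababb$abbbaabbbbb  b
    2  aabbbbbaababb$abbb  b
    3  ababb$abbbaabbbbba  a
    4  abb$abbbaabbbbbaab  b
    5  abbbaabbbbbaababb$  $
    6  abbbbbaababb$abbba  a
    7  b$abbbaabbbbbaabab  b
    8  baababb$abbbaabbbb  b
    9  baabbbbbaababb$abb  b
   10  babb$abbbaabbbbbaa  a
   11  bb$abbbaabbbbbaaba  a
   12  bbaababb$abbbaabbb  b
   13  bbaabbbbbaababb$ab  b
   14  bbbaababb$abbbaabb  b
   15  bbbaabbbbbaababb$a  a
   16  bbbbaababb$abbbaab  b
   17  bbbbbaababb$abbbaa  a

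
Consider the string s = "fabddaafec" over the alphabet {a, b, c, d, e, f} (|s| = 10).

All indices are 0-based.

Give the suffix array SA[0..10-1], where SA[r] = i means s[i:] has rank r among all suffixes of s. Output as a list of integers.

sorted suffixes:
  #0 SA[0]=5  'aafec'
  #1 SA[1]=1  'abddaafec'
  #2 SA[2]=6  'afec'
  #3 SA[3]=2  'bddaafec'
  #4 SA[4]=9  'c'
  #5 SA[5]=4  'daafec'
  #6 SA[6]=3  'ddaafec'
  #7 SA[7]=8  'ec'
  #8 SA[8]=0  'fabddaafec'
  #9 SA[9]=7  'fec'

[5, 1, 6, 2, 9, 4, 3, 8, 0, 7]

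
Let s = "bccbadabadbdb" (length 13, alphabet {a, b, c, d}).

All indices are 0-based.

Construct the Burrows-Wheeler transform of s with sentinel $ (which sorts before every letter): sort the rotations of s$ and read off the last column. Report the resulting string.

bdbbdca$dcbaba

rank  rotation        last
    0  $bccbadabadbdb  b
    1  abadbdb$bccbad  d
    2  adabadbdb$bccb  b
    3  adbdb$bccbadab  b
    4  b$bccbadabadbd  d
    5  badabadbdb$bcc  c
    6  badbdb$bccbada  a
    7  bccbadabadbdb$  $
    8  bdb$bccbadabad  d
    9  cbadabadbdb$bc  c
   10  ccbadabadbdb$b  b
   11  dabadbdb$bccba  a
   12  db$bccbadabadb  b
   13  dbdb$bccbadaba  a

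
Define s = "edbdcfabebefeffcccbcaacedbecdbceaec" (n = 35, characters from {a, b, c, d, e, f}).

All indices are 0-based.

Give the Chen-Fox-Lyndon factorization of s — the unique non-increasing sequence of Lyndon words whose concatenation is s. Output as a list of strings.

emit factor 1: 'e' (i=0, period=1)
emit factor 2: 'd' (i=1, period=1)
emit factor 3: 'bdcf' (i=2, period=4)
emit factor 4: 'abebefeffcccbc' (i=6, period=14)
emit factor 5: 'aacedbecdbceaec' (i=20, period=15)

["e", "d", "bdcf", "abebefeffcccbc", "aacedbecdbceaec"]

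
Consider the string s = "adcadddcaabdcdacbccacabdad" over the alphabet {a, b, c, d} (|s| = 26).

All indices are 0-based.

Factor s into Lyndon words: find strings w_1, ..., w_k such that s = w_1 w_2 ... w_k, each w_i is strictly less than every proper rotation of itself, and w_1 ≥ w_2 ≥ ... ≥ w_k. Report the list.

emit factor 1: 'adcadddc' (i=0, period=8)
emit factor 2: 'aabdcdacbccacabdad' (i=8, period=18)

["adcadddc", "aabdcdacbccacabdad"]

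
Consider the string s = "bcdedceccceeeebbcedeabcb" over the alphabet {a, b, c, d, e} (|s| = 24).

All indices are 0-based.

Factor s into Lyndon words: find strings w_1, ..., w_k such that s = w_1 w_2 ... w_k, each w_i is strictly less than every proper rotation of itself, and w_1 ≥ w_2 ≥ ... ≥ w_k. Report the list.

["bcdedceccceeee", "bbcede", "abcb"]

emit factor 1: 'bcdedceccceeee' (i=0, period=14)
emit factor 2: 'bbcede' (i=14, period=6)
emit factor 3: 'abcb' (i=20, period=4)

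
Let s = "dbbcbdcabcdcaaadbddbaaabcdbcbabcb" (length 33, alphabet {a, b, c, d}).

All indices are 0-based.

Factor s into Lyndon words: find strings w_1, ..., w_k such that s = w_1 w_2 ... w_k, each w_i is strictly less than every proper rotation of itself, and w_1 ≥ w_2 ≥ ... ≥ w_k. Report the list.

emit factor 1: 'd' (i=0, period=1)
emit factor 2: 'bbcbdc' (i=1, period=6)
emit factor 3: 'abcdc' (i=7, period=5)
emit factor 4: 'aaadbddb' (i=12, period=8)
emit factor 5: 'aaabcdbcbabcb' (i=20, period=13)

["d", "bbcbdc", "abcdc", "aaadbddb", "aaabcdbcbabcb"]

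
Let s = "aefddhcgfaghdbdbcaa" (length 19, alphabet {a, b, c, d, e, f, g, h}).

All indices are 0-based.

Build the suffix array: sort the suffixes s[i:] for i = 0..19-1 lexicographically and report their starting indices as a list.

[18, 17, 0, 9, 15, 13, 16, 6, 14, 12, 3, 4, 1, 8, 2, 7, 10, 5, 11]

rank | idx | suffix
   0 |  18 | a
   1 |  17 | aa
   2 |   0 | aefddhcgfaghdbdbcaa
   3 |   9 | aghdbdbcaa
   4 |  15 | bcaa
   5 |  13 | bdbcaa
   6 |  16 | caa
   7 |   6 | cgfaghdbdbcaa
   8 |  14 | dbcaa
   9 |  12 | dbdbcaa
  10 |   3 | ddhcgfaghdbdbcaa
  11 |   4 | dhcgfaghdbdbcaa
  12 |   1 | efddhcgfaghdbdbcaa
  13 |   8 | faghdbdbcaa
  14 |   2 | fddhcgfaghdbdbcaa
  15 |   7 | gfaghdbdbcaa
  16 |  10 | ghdbdbcaa
  17 |   5 | hcgfaghdbdbcaa
  18 |  11 | hdbdbcaa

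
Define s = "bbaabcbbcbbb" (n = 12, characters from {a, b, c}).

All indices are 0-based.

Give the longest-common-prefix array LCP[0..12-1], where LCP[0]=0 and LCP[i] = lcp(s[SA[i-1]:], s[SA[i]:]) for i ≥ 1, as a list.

rank | idx | suffix
   0 |   2 | aabcbbcbbb
   1 |   3 | abcbbcbbb
   2 |  11 | b
   3 |   1 | baabcbbcbbb
   4 |  10 | bb
   5 |   0 | bbaabcbbcbbb
   6 |   9 | bbb
   7 |   6 | bbcbbb
   8 |   7 | bcbbb
   9 |   4 | bcbbcbbb
  10 |   8 | cbbb
  11 |   5 | cbbcbbb

SA = [2, 3, 11, 1, 10, 0, 9, 6, 7, 4, 8, 5]
i: (SA[i-1],SA[i]) lcp shared
  1: (2,3) 1 'a'
  2: (3,11) 0 ''
  3: (11,1) 1 'b'
  4: (1,10) 1 'b'
  5: (10,0) 2 'bb'
  6: (0,9) 2 'bb'
  7: (9,6) 2 'bb'
  8: (6,7) 1 'b'
  9: (7,4) 4 'bcbb'
  10: (4,8) 0 ''
  11: (8,5) 3 'cbb'

[0, 1, 0, 1, 1, 2, 2, 2, 1, 4, 0, 3]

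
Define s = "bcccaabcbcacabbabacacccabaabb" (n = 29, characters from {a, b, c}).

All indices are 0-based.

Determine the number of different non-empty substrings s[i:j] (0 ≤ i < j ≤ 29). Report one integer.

381

rank | idx | suffix
   0 |  25 | aabb
   1 |   4 | aabcbcacabbabacacccabaabb
   2 |  23 | abaabb
   3 |  15 | abacacccabaabb
   4 |  26 | abb
   5 |  12 | abbabacacccabaabb
   6 |   5 | abcbcacabbabacacccabaabb
   7 |  10 | acabbabacacccabaabb
   8 |  17 | acacccabaabb
   9 |  19 | acccabaabb
  10 |  28 | b
  11 |  24 | baabb
  12 |  14 | babacacccabaabb
  13 |  16 | bacacccabaabb
  14 |  27 | bb
  15 |  13 | bbabacacccabaabb
  16 |   8 | bcacabbabacacccabaabb
  17 |   6 | bcbcacabbabacacccabaabb
  18 |   0 | bcccaabcbcacabbabacacccabaabb
  19 |   3 | caabcbcacabbabacacccabaabb
  20 |  22 | cabaabb
  21 |  11 | cabbabacacccabaabb
  22 |   9 | cacabbabacacccabaabb
  23 |  18 | cacccabaabb
  24 |   7 | cbcacabbabacacccabaabb
  25 |   2 | ccaabcbcacabbabacacccabaabb
  26 |  21 | ccabaabb
  27 |   1 | cccaabcbcacabbabacacccabaabb
  28 |  20 | cccabaabb

SA = [25, 4, 23, 15, 26, 12, 5, 10, 17, 19, 28, 24, 14, 16, 27, 13, 8, 6, 0, 3, 22, 11, 9, 18, 7, 2, 21, 1, 20]
rank  pair      lcp
   1  s[25:],s[4:]  3  'aab'
   2  s[4:],s[23:]  1  'a'
   3  s[23:],s[15:]  3  'aba'
   4  s[15:],s[26:]  2  'ab'
   5  s[26:],s[12:]  3  'abb'
   6  s[12:],s[5:]  2  'ab'
   7  s[5:],s[10:]  1  'a'
   8  s[10:],s[17:]  3  'aca'
   9  s[17:],s[19:]  2  'ac'
  10  s[19:],s[28:]  0  ''
  11  s[28:],s[24:]  1  'b'
  12  s[24:],s[14:]  2  'ba'
  13  s[14:],s[16:]  2  'ba'
  14  s[16:],s[27:]  1  'b'
  15  s[27:],s[13:]  2  'bb'
  16  s[13:],s[8:]  1  'b'
  17  s[8:],s[6:]  2  'bc'
  18  s[6:],s[0:]  2  'bc'
  19  s[0:],s[3:]  0  ''
  20  s[3:],s[22:]  2  'ca'
  21  s[22:],s[11:]  3  'cab'
  22  s[11:],s[9:]  2  'ca'
  23  s[9:],s[18:]  3  'cac'
  24  s[18:],s[7:]  1  'c'
  25  s[7:],s[2:]  1  'c'
  26  s[2:],s[21:]  3  'cca'
  27  s[21:],s[1:]  2  'cc'
  28  s[1:],s[20:]  4  'ccca'

n(n+1)/2 = 29·30/2 = 435
Σ LCP = 0 + 3 + 1 + 3 + 2 + 3 + 2 + 1 + 3 + 2 + 0 + 1 + 2 + 2 + 1 + 2 + 1 + 2 + 2 + 0 + 2 + 3 + 2 + 3 + 1 + 1 + 3 + 2 + 4 = 54
distinct = 435 − 54 = 381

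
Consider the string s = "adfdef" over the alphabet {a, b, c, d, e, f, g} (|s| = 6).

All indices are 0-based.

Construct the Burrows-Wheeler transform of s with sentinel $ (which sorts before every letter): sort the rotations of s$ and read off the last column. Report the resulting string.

f$faded

rank  rotation last
    0  $adfdef  f
    1  adfdef$  $
    2  def$adf  f
    3  dfdef$a  a
    4  ef$adfd  d
    5  f$adfde  e
    6  fdef$ad  d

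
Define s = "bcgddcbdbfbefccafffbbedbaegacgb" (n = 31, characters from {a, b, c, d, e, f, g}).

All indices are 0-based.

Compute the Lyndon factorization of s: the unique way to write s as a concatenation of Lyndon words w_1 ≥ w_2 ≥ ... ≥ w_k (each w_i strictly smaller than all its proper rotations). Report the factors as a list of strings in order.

emit factor 1: 'bcgddcbdbfbefcc' (i=0, period=15)
emit factor 2: 'afffbbedb' (i=15, period=9)
emit factor 3: 'aeg' (i=24, period=3)
emit factor 4: 'acgb' (i=27, period=4)

["bcgddcbdbfbefcc", "afffbbedb", "aeg", "acgb"]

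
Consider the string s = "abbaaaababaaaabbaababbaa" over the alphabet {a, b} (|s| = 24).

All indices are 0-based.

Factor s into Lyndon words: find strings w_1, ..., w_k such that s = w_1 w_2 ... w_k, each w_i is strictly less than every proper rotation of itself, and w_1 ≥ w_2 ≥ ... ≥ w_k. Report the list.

emit factor 1: 'abb' (i=0, period=3)
emit factor 2: 'aaaababaaaabbaababb' (i=3, period=19)
emit factor 3: 'a' (i=22, period=1)
emit factor 4: 'a' (i=23, period=1)

["abb", "aaaababaaaabbaababb", "a", "a"]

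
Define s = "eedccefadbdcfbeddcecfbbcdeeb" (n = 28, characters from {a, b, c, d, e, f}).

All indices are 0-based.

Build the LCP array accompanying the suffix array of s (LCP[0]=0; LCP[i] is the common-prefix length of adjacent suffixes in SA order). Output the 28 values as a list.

rank | idx | suffix
   0 |   7 | adbdcfbeddcecfbbcdeeb
   1 |  27 | b
   2 |  21 | bbcdeeb
   3 |  22 | bcdeeb
   4 |   9 | bdcfbeddcecfbbcdeeb
   5 |  13 | beddcecfbbcdeeb
   6 |   3 | ccefadbdcfbeddcecfbbcdeeb
   7 |  23 | cdeeb
   8 |  17 | cecfbbcdeeb
   9 |   4 | cefadbdcfbeddcecfbbcdeeb
  10 |  19 | cfbbcdeeb
  11 |  11 | cfbeddcecfbbcdeeb
  12 |   8 | dbdcfbeddcecfbbcdeeb
  13 |   2 | dccefadbdcfbeddcecfbbcdeeb
  14 |  16 | dcecfbbcdeeb
  15 |  10 | dcfbeddcecfbbcdeeb
  16 |  15 | ddcecfbbcdeeb
  17 |  24 | deeb
  18 |  26 | eb
  19 |  18 | ecfbbcdeeb
  20 |   1 | edccefadbdcfbeddcecfbbcdeeb
  21 |  14 | eddcecfbbcdeeb
  22 |  25 | eeb
  23 |   0 | eedccefadbdcfbeddcecfbbcdeeb
  24 |   5 | efadbdcfbeddcecfbbcdeeb
  25 |   6 | fadbdcfbeddcecfbbcdeeb
  26 |  20 | fbbcdeeb
  27 |  12 | fbeddcecfbbcdeeb

SA = [7, 27, 21, 22, 9, 13, 3, 23, 17, 4, 19, 11, 8, 2, 16, 10, 15, 24, 26, 18, 1, 14, 25, 0, 5, 6, 20, 12]
rank  pair      lcp
   1  s[7:],s[27:]  0  ''
   2  s[27:],s[21:]  1  'b'
   3  s[21:],s[22:]  1  'b'
   4  s[22:],s[9:]  1  'b'
   5  s[9:],s[13:]  1  'b'
   6  s[13:],s[3:]  0  ''
   7  s[3:],s[23:]  1  'c'
   8  s[23:],s[17:]  1  'c'
   9  s[17:],s[4:]  2  'ce'
  10  s[4:],s[19:]  1  'c'
  11  s[19:],s[11:]  3  'cfb'
  12  s[11:],s[8:]  0  ''
  13  s[8:],s[2:]  1  'd'
  14  s[2:],s[16:]  2  'dc'
  15  s[16:],s[10:]  2  'dc'
  16  s[10:],s[15:]  1  'd'
  17  s[15:],s[24:]  1  'd'
  18  s[24:],s[26:]  0  ''
  19  s[26:],s[18:]  1  'e'
  20  s[18:],s[1:]  1  'e'
  21  s[1:],s[14:]  2  'ed'
  22  s[14:],s[25:]  1  'e'
  23  s[25:],s[0:]  2  'ee'
  24  s[0:],s[5:]  1  'e'
  25  s[5:],s[6:]  0  ''
  26  s[6:],s[20:]  1  'f'
  27  s[20:],s[12:]  2  'fb'

[0, 0, 1, 1, 1, 1, 0, 1, 1, 2, 1, 3, 0, 1, 2, 2, 1, 1, 0, 1, 1, 2, 1, 2, 1, 0, 1, 2]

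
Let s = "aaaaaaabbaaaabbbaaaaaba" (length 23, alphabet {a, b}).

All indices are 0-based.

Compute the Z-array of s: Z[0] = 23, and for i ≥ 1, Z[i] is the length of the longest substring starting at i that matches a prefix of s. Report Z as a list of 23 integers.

[23, 6, 5, 4, 3, 2, 1, 0, 0, 4, 3, 2, 1, 0, 0, 0, 5, 4, 3, 2, 1, 0, 1]

Z[0]=23
i=1: fresh scan; Z[1]=6 scan→box=[1,7)
i=2: min(r-i=5, Z[1]=6)=5; Z[2]=5
i=3: min(r-i=4, Z[2]=5)=4; Z[3]=4
i=4: min(r-i=3, Z[3]=4)=3; Z[4]=3
i=5: min(r-i=2, Z[4]=3)=2; Z[5]=2
i=6: min(r-i=1, Z[5]=2)=1; Z[6]=1
i=7: fresh scan; Z[7]=0
i=8: fresh scan; Z[8]=0
i=9: fresh scan; Z[9]=4 scan→box=[9,13)
i=10: min(r-i=3, Z[1]=6)=3; Z[10]=3
i=11: min(r-i=2, Z[2]=5)=2; Z[11]=2
i=12: min(r-i=1, Z[3]=4)=1; Z[12]=1
i=13: fresh scan; Z[13]=0
i=14: fresh scan; Z[14]=0
i=15: fresh scan; Z[15]=0
i=16: fresh scan; Z[16]=5 scan→box=[16,21)
i=17: min(r-i=4, Z[1]=6)=4; Z[17]=4
i=18: min(r-i=3, Z[2]=5)=3; Z[18]=3
i=19: min(r-i=2, Z[3]=4)=2; Z[19]=2
i=20: min(r-i=1, Z[4]=3)=1; Z[20]=1
i=21: fresh scan; Z[21]=0
i=22: fresh scan; Z[22]=1 scan→box=[22,23)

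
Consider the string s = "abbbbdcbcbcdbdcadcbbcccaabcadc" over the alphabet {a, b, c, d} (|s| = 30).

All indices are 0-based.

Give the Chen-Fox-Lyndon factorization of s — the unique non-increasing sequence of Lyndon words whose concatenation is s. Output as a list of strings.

["abbbbdcbcbcdbdcadcbbccc", "aabcadc"]

emit factor 1: 'abbbbdcbcbcdbdcadcbbccc' (i=0, period=23)
emit factor 2: 'aabcadc' (i=23, period=7)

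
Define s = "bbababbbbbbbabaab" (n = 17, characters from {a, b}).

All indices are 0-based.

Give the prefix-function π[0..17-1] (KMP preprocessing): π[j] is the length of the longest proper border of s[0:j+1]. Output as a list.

[0, 1, 0, 1, 0, 1, 2, 2, 2, 2, 2, 2, 3, 4, 5, 0, 1]

π[0] = 0
j=1 s[j]='b': π[1]=1 (border 'b')
j=2 s[j]='a': k: 1→0; π[2]=0 (border '')
j=3 s[j]='b': π[3]=1 (border 'b')
j=4 s[j]='a': k: 1→0; π[4]=0 (border '')
j=5 s[j]='b': π[5]=1 (border 'b')
j=6 s[j]='b': π[6]=2 (border 'bb')
j=7 s[j]='b': k: 2→1; π[7]=2 (border 'bb')
j=8 s[j]='b': k: 2→1; π[8]=2 (border 'bb')
j=9 s[j]='b': k: 2→1; π[9]=2 (border 'bb')
j=10 s[j]='b': k: 2→1; π[10]=2 (border 'bb')
j=11 s[j]='b': k: 2→1; π[11]=2 (border 'bb')
j=12 s[j]='a': π[12]=3 (border 'bba')
j=13 s[j]='b': π[13]=4 (border 'bbab')
j=14 s[j]='a': π[14]=5 (border 'bbaba')
j=15 s[j]='a': k: 5→0; π[15]=0 (border '')
j=16 s[j]='b': π[16]=1 (border 'b')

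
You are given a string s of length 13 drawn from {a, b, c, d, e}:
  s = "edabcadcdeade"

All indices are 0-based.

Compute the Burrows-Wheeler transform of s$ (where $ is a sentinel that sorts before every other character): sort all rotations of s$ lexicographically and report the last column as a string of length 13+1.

rank  rotation        last
    0  $edabcadcdeade  e
    1  abcadcdeade$ed  d
    2  adcdeade$edabc  c
    3  ade$edabcadcde  e
    4  bcadcdeade$eda  a
    5  cadcdeade$edab  b
    6  cdeade$edabcad  d
    7  dabcadcdeade$e  e
    8  dcdeade$edabca  a
    9  de$edabcadcdea  a
   10  deade$edabcadc  c
   11  e$edabcadcdead  d
   12  eade$edabcadcd  d
   13  edabcadcdeade$  $

edceabdeaacdd$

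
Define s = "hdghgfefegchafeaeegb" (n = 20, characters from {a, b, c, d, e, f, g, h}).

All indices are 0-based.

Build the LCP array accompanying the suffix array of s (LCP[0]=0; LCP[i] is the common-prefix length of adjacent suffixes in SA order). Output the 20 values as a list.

rank | idx | suffix
   0 |  15 | aeegb
   1 |  12 | afeaeegb
   2 |  19 | b
   3 |  10 | chafeaeegb
   4 |   1 | dghgfefegchafeaeegb
   5 |  14 | eaeegb
   6 |  16 | eegb
   7 |   6 | efegchafeaeegb
   8 |  17 | egb
   9 |   8 | egchafeaeegb
  10 |  13 | feaeegb
  11 |   5 | fefegchafeaeegb
  12 |   7 | fegchafeaeegb
  13 |  18 | gb
  14 |   9 | gchafeaeegb
  15 |   4 | gfefegchafeaeegb
  16 |   2 | ghgfefegchafeaeegb
  17 |  11 | hafeaeegb
  18 |   0 | hdghgfefegchafeaeegb
  19 |   3 | hgfefegchafeaeegb

SA = [15, 12, 19, 10, 1, 14, 16, 6, 17, 8, 13, 5, 7, 18, 9, 4, 2, 11, 0, 3]
rank  pair      lcp
   1  s[15:],s[12:]  1  'a'
   2  s[12:],s[19:]  0  ''
   3  s[19:],s[10:]  0  ''
   4  s[10:],s[1:]  0  ''
   5  s[1:],s[14:]  0  ''
   6  s[14:],s[16:]  1  'e'
   7  s[16:],s[6:]  1  'e'
   8  s[6:],s[17:]  1  'e'
   9  s[17:],s[8:]  2  'eg'
  10  s[8:],s[13:]  0  ''
  11  s[13:],s[5:]  2  'fe'
  12  s[5:],s[7:]  2  'fe'
  13  s[7:],s[18:]  0  ''
  14  s[18:],s[9:]  1  'g'
  15  s[9:],s[4:]  1  'g'
  16  s[4:],s[2:]  1  'g'
  17  s[2:],s[11:]  0  ''
  18  s[11:],s[0:]  1  'h'
  19  s[0:],s[3:]  1  'h'

[0, 1, 0, 0, 0, 0, 1, 1, 1, 2, 0, 2, 2, 0, 1, 1, 1, 0, 1, 1]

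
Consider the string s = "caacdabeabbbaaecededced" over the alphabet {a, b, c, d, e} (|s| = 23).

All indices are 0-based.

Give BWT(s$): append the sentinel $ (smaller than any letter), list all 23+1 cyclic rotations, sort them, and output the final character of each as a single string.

dcbedaabbaa$adeeceebacdc

rank  rotation                  last
    0  $caacdabeabbbaaecededced  d
    1  aacdabeabbbaaecededced$c  c
    2  aaecededced$caacdabeabbb  b
    3  abbbaaecededced$caacdabe  e
    4  abeabbbaaecededced$caacd  d
    5  acdabeabbbaaecededced$ca  a
    6  aecededced$caacdabeabbba  a
    7  baaecededced$caacdabeabb  b
    8  bbaaecededced$caacdabeab  b
    9  bbbaaecededced$caacdabea  a
   10  beabbbaaecededced$caacda  a
   11  caacdabeabbbaaecededced$  $
   12  cdabeabbbaaecededced$caa  a
   13  ced$caacdabeabbbaaeceded  d
   14  cededced$caacdabeabbbaae  e
   15  d$caacdabeabbbaaecededce  e
   16  dabeabbbaaecededced$caac  c
   17  dced$caacdabeabbbaaecede  e
   18  dedced$caacdabeabbbaaece  e
   19  eabbbaaecededced$caacdab  b
   20  ecededced$caacdabeabbbaa  a
   21  ed$caacdabeabbbaaecededc  c
   22  edced$caacdabeabbbaaeced  d
   23  ededced$caacdabeabbbaaec  c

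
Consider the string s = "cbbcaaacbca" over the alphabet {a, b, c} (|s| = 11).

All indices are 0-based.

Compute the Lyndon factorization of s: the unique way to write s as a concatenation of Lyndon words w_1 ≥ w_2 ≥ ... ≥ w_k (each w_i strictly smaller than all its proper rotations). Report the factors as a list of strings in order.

["c", "bbc", "aaacbc", "a"]

emit factor 1: 'c' (i=0, period=1)
emit factor 2: 'bbc' (i=1, period=3)
emit factor 3: 'aaacbc' (i=4, period=6)
emit factor 4: 'a' (i=10, period=1)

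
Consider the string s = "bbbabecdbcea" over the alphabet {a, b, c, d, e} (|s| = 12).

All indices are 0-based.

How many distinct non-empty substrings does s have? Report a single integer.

sorted suffixes:
  #0 SA[0]=11  'a'
  #1 SA[1]=3  'abecdbcea'
  #2 SA[2]=2  'babecdbcea'
  #3 SA[3]=1  'bbabecdbcea'
  #4 SA[4]=0  'bbbabecdbcea'
  #5 SA[5]=8  'bcea'
  #6 SA[6]=4  'becdbcea'
  #7 SA[7]=6  'cdbcea'
  #8 SA[8]=9  'cea'
  #9 SA[9]=7  'dbcea'
  #10 SA[10]=10  'ea'
  #11 SA[11]=5  'ecdbcea'

SA = [11, 3, 2, 1, 0, 8, 4, 6, 9, 7, 10, 5]
i: (SA[i-1],SA[i]) lcp shared
  1: (11,3) 1 'a'
  2: (3,2) 0 ''
  3: (2,1) 1 'b'
  4: (1,0) 2 'bb'
  5: (0,8) 1 'b'
  6: (8,4) 1 'b'
  7: (4,6) 0 ''
  8: (6,9) 1 'c'
  9: (9,7) 0 ''
  10: (7,10) 0 ''
  11: (10,5) 1 'e'

n(n+1)/2 = 12·13/2 = 78
Σ LCP = 0 + 1 + 0 + 1 + 2 + 1 + 1 + 0 + 1 + 0 + 0 + 1 = 8
distinct = 78 − 8 = 70

70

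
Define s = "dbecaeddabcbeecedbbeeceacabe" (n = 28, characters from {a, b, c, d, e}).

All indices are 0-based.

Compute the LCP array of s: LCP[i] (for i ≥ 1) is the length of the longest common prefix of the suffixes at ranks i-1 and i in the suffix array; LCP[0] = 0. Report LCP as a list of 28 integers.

rank | idx | suffix
   0 |   8 | abcbeecedbbeeceacabe
   1 |  25 | abe
   2 |  23 | acabe
   3 |   4 | aeddabcbeecedbbeeceacabe
   4 |  17 | bbeeceacabe
   5 |   9 | bcbeecedbbeeceacabe
   6 |  26 | be
   7 |   1 | becaeddabcbeecedbbeeceacabe
   8 |  18 | beeceacabe
   9 |  11 | beecedbbeeceacabe
  10 |  24 | cabe
  11 |   3 | caeddabcbeecedbbeeceacabe
  12 |  10 | cbeecedbbeeceacabe
  13 |  21 | ceacabe
  14 |  14 | cedbbeeceacabe
  15 |   7 | dabcbeecedbbeeceacabe
  16 |  16 | dbbeeceacabe
  17 |   0 | dbecaeddabcbeecedbbeeceacabe
  18 |   6 | ddabcbeecedbbeeceacabe
  19 |  27 | e
  20 |  22 | eacabe
  21 |   2 | ecaeddabcbeecedbbeeceacabe
  22 |  20 | eceacabe
  23 |  13 | ecedbbeeceacabe
  24 |  15 | edbbeeceacabe
  25 |   5 | eddabcbeecedbbeeceacabe
  26 |  19 | eeceacabe
  27 |  12 | eecedbbeeceacabe

SA = [8, 25, 23, 4, 17, 9, 26, 1, 18, 11, 24, 3, 10, 21, 14, 7, 16, 0, 6, 27, 22, 2, 20, 13, 15, 5, 19, 12]
i: (SA[i-1],SA[i]) lcp shared
  1: (8,25) 2 'ab'
  2: (25,23) 1 'a'
  3: (23,4) 1 'a'
  4: (4,17) 0 ''
  5: (17,9) 1 'b'
  6: (9,26) 1 'b'
  7: (26,1) 2 'be'
  8: (1,18) 2 'be'
  9: (18,11) 5 'beece'
  10: (11,24) 0 ''
  11: (24,3) 2 'ca'
  12: (3,10) 1 'c'
  13: (10,21) 1 'c'
  14: (21,14) 2 'ce'
  15: (14,7) 0 ''
  16: (7,16) 1 'd'
  17: (16,0) 2 'db'
  18: (0,6) 1 'd'
  19: (6,27) 0 ''
  20: (27,22) 1 'e'
  21: (22,2) 1 'e'
  22: (2,20) 2 'ec'
  23: (20,13) 3 'ece'
  24: (13,15) 1 'e'
  25: (15,5) 2 'ed'
  26: (5,19) 1 'e'
  27: (19,12) 4 'eece'

[0, 2, 1, 1, 0, 1, 1, 2, 2, 5, 0, 2, 1, 1, 2, 0, 1, 2, 1, 0, 1, 1, 2, 3, 1, 2, 1, 4]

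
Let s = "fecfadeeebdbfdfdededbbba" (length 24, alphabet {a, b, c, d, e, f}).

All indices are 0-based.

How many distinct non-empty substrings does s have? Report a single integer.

rank | idx | suffix
   0 |  23 | a
   1 |   4 | adeeebdbfdfdededbbba
   2 |  22 | ba
   3 |  21 | bba
   4 |  20 | bbba
   5 |   9 | bdbfdfdededbbba
   6 |  11 | bfdfdededbbba
   7 |   2 | cfadeeebdbfdfdededbbba
   8 |  19 | dbbba
   9 |  10 | dbfdfdededbbba
  10 |  17 | dedbbba
  11 |  15 | dededbbba
  12 |   5 | deeebdbfdfdededbbba
  13 |  13 | dfdededbbba
  14 |   8 | ebdbfdfdededbbba
  15 |   1 | ecfadeeebdbfdfdededbbba
  16 |  18 | edbbba
  17 |  16 | ededbbba
  18 |   7 | eebdbfdfdededbbba
  19 |   6 | eeebdbfdfdededbbba
  20 |   3 | fadeeebdbfdfdededbbba
  21 |  14 | fdededbbba
  22 |  12 | fdfdededbbba
  23 |   0 | fecfadeeebdbfdfdededbbba

SA = [23, 4, 22, 21, 20, 9, 11, 2, 19, 10, 17, 15, 5, 13, 8, 1, 18, 16, 7, 6, 3, 14, 12, 0]
rank  pair      lcp
   1  s[23:],s[4:]  1  'a'
   2  s[4:],s[22:]  0  ''
   3  s[22:],s[21:]  1  'b'
   4  s[21:],s[20:]  2  'bb'
   5  s[20:],s[9:]  1  'b'
   6  s[9:],s[11:]  1  'b'
   7  s[11:],s[2:]  0  ''
   8  s[2:],s[19:]  0  ''
   9  s[19:],s[10:]  2  'db'
  10  s[10:],s[17:]  1  'd'
  11  s[17:],s[15:]  3  'ded'
  12  s[15:],s[5:]  2  'de'
  13  s[5:],s[13:]  1  'd'
  14  s[13:],s[8:]  0  ''
  15  s[8:],s[1:]  1  'e'
  16  s[1:],s[18:]  1  'e'
  17  s[18:],s[16:]  2  'ed'
  18  s[16:],s[7:]  1  'e'
  19  s[7:],s[6:]  2  'ee'
  20  s[6:],s[3:]  0  ''
  21  s[3:],s[14:]  1  'f'
  22  s[14:],s[12:]  2  'fd'
  23  s[12:],s[0:]  1  'f'

n(n+1)/2 = 24·25/2 = 300
Σ LCP = 0 + 1 + 0 + 1 + 2 + 1 + 1 + 0 + 0 + 2 + 1 + 3 + 2 + 1 + 0 + 1 + 1 + 2 + 1 + 2 + 0 + 1 + 2 + 1 = 26
distinct = 300 − 26 = 274

274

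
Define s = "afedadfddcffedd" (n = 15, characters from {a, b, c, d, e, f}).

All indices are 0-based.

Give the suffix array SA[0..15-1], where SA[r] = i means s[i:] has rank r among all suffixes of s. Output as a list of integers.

[4, 0, 9, 14, 3, 8, 13, 7, 5, 2, 12, 6, 1, 11, 10]

sorted suffixes:
  #0 SA[0]=4  'adfddcffedd'
  #1 SA[1]=0  'afedadfddcffedd'
  #2 SA[2]=9  'cffedd'
  #3 SA[3]=14  'd'
  #4 SA[4]=3  'dadfddcffedd'
  #5 SA[5]=8  'dcffedd'
  #6 SA[6]=13  'dd'
  #7 SA[7]=7  'ddcffedd'
  #8 SA[8]=5  'dfddcffedd'
  #9 SA[9]=2  'edadfddcffedd'
  #10 SA[10]=12  'edd'
  #11 SA[11]=6  'fddcffedd'
  #12 SA[12]=1  'fedadfddcffedd'
  #13 SA[13]=11  'fedd'
  #14 SA[14]=10  'ffedd'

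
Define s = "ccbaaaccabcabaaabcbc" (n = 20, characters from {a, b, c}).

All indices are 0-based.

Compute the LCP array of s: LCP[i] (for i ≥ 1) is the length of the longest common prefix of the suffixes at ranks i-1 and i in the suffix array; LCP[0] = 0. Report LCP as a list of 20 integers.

[0, 3, 2, 2, 1, 2, 3, 1, 0, 4, 1, 2, 2, 0, 1, 3, 1, 2, 1, 2]

sorted suffixes:
  #0 SA[0]=13  'aaabcbc'
  #1 SA[1]=3  'aaaccabcabaaabcbc'
  #2 SA[2]=14  'aabcbc'
  #3 SA[3]=4  'aaccabcabaaabcbc'
  #4 SA[4]=11  'abaaabcbc'
  #5 SA[5]=8  'abcabaaabcbc'
  #6 SA[6]=15  'abcbc'
  #7 SA[7]=5  'accabcabaaabcbc'
  #8 SA[8]=12  'baaabcbc'
  #9 SA[9]=2  'baaaccabcabaaabcbc'
  #10 SA[10]=18  'bc'
  #11 SA[11]=9  'bcabaaabcbc'
  #12 SA[12]=16  'bcbc'
  #13 SA[13]=19  'c'
  #14 SA[14]=10  'cabaaabcbc'
  #15 SA[15]=7  'cabcabaaabcbc'
  #16 SA[16]=1  'cbaaaccabcabaaabcbc'
  #17 SA[17]=17  'cbc'
  #18 SA[18]=6  'ccabcabaaabcbc'
  #19 SA[19]=0  'ccbaaaccabcabaaabcbc'

SA = [13, 3, 14, 4, 11, 8, 15, 5, 12, 2, 18, 9, 16, 19, 10, 7, 1, 17, 6, 0]
[i] adj suffixes → lcp
  [1] 13/3 → 3 ('aaa')
  [2] 3/14 → 2 ('aa')
  [3] 14/4 → 2 ('aa')
  [4] 4/11 → 1 ('a')
  [5] 11/8 → 2 ('ab')
  [6] 8/15 → 3 ('abc')
  [7] 15/5 → 1 ('a')
  [8] 5/12 → 0 ('')
  [9] 12/2 → 4 ('baaa')
  [10] 2/18 → 1 ('b')
  [11] 18/9 → 2 ('bc')
  [12] 9/16 → 2 ('bc')
  [13] 16/19 → 0 ('')
  [14] 19/10 → 1 ('c')
  [15] 10/7 → 3 ('cab')
  [16] 7/1 → 1 ('c')
  [17] 1/17 → 2 ('cb')
  [18] 17/6 → 1 ('c')
  [19] 6/0 → 2 ('cc')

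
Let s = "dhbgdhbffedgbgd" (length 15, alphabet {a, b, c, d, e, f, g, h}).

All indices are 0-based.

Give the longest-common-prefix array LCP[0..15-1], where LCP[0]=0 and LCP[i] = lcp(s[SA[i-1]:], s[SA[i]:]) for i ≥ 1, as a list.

rank | idx | suffix
   0 |   6 | bffedgbgd
   1 |  12 | bgd
   2 |   2 | bgdhbffedgbgd
   3 |  14 | d
   4 |  10 | dgbgd
   5 |   4 | dhbffedgbgd
   6 |   0 | dhbgdhbffedgbgd
   7 |   9 | edgbgd
   8 |   8 | fedgbgd
   9 |   7 | ffedgbgd
  10 |  11 | gbgd
  11 |  13 | gd
  12 |   3 | gdhbffedgbgd
  13 |   5 | hbffedgbgd
  14 |   1 | hbgdhbffedgbgd

SA = [6, 12, 2, 14, 10, 4, 0, 9, 8, 7, 11, 13, 3, 5, 1]
[i] adj suffixes → lcp
  [1] 6/12 → 1 ('b')
  [2] 12/2 → 3 ('bgd')
  [3] 2/14 → 0 ('')
  [4] 14/10 → 1 ('d')
  [5] 10/4 → 1 ('d')
  [6] 4/0 → 3 ('dhb')
  [7] 0/9 → 0 ('')
  [8] 9/8 → 0 ('')
  [9] 8/7 → 1 ('f')
  [10] 7/11 → 0 ('')
  [11] 11/13 → 1 ('g')
  [12] 13/3 → 2 ('gd')
  [13] 3/5 → 0 ('')
  [14] 5/1 → 2 ('hb')

[0, 1, 3, 0, 1, 1, 3, 0, 0, 1, 0, 1, 2, 0, 2]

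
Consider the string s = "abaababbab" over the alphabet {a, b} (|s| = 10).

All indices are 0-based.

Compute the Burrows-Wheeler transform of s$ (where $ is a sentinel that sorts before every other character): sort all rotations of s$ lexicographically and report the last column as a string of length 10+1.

bbb$abaabaa

rank  rotation     last
    0  $abaababbab  b
    1  aababbab$ab  b
    2  ab$abaababb  b
    3  abaababbab$  $
    4  ababbab$aba  a
    5  abbab$abaab  b
    6  b$abaababba  a
    7  baababbab$a  a
    8  bab$abaabab  b
    9  babbab$abaa  a
   10  bbab$abaaba  a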